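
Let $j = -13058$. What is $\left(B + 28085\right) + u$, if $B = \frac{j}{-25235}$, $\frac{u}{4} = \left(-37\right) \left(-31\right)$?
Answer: $\frac{824516213}{25235} \approx 32674.0$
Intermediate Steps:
$u = 4588$ ($u = 4 \left(\left(-37\right) \left(-31\right)\right) = 4 \cdot 1147 = 4588$)
$B = \frac{13058}{25235}$ ($B = - \frac{13058}{-25235} = \left(-13058\right) \left(- \frac{1}{25235}\right) = \frac{13058}{25235} \approx 0.51746$)
$\left(B + 28085\right) + u = \left(\frac{13058}{25235} + 28085\right) + 4588 = \frac{708738033}{25235} + 4588 = \frac{824516213}{25235}$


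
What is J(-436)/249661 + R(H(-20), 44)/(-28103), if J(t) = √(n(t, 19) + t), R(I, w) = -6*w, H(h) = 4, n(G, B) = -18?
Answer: 264/28103 + I*√454/249661 ≈ 0.009394 + 8.5345e-5*I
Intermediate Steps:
J(t) = √(-18 + t)
J(-436)/249661 + R(H(-20), 44)/(-28103) = √(-18 - 436)/249661 - 6*44/(-28103) = √(-454)*(1/249661) - 264*(-1/28103) = (I*√454)*(1/249661) + 264/28103 = I*√454/249661 + 264/28103 = 264/28103 + I*√454/249661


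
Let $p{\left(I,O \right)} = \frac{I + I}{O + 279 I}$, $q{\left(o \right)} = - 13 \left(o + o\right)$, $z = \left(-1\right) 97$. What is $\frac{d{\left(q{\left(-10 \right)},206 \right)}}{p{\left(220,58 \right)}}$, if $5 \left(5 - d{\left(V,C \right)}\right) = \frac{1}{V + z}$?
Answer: $\frac{62574603}{89650} \approx 697.99$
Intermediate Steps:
$z = -97$
$q{\left(o \right)} = - 26 o$ ($q{\left(o \right)} = - 13 \cdot 2 o = - 26 o$)
$d{\left(V,C \right)} = 5 - \frac{1}{5 \left(-97 + V\right)}$ ($d{\left(V,C \right)} = 5 - \frac{1}{5 \left(V - 97\right)} = 5 - \frac{1}{5 \left(-97 + V\right)}$)
$p{\left(I,O \right)} = \frac{2 I}{O + 279 I}$
$\frac{d{\left(q{\left(-10 \right)},206 \right)}}{p{\left(220,58 \right)}} = \frac{\frac{1}{5} \frac{1}{-97 - -260} \left(-2426 + 25 \left(\left(-26\right) \left(-10\right)\right)\right)}{2 \cdot 220 \frac{1}{58 + 279 \cdot 220}} = \frac{\frac{1}{5} \frac{1}{-97 + 260} \left(-2426 + 25 \cdot 260\right)}{2 \cdot 220 \frac{1}{58 + 61380}} = \frac{\frac{1}{5} \cdot \frac{1}{163} \left(-2426 + 6500\right)}{2 \cdot 220 \cdot \frac{1}{61438}} = \frac{\frac{1}{5} \cdot \frac{1}{163} \cdot 4074}{2 \cdot 220 \cdot \frac{1}{61438}} = \frac{4074}{815 \cdot \frac{220}{30719}} = \frac{4074}{815} \cdot \frac{30719}{220} = \frac{62574603}{89650}$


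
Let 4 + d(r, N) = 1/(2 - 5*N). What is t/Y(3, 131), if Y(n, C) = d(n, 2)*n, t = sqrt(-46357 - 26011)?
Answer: -32*I*sqrt(4523)/99 ≈ -21.738*I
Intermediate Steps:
t = 4*I*sqrt(4523) (t = sqrt(-72368) = 4*I*sqrt(4523) ≈ 269.01*I)
d(r, N) = -4 + 1/(2 - 5*N)
Y(n, C) = -33*n/8 (Y(n, C) = ((7 - 20*2)/(-2 + 5*2))*n = ((7 - 40)/(-2 + 10))*n = (-33/8)*n = ((1/8)*(-33))*n = -33*n/8)
t/Y(3, 131) = (4*I*sqrt(4523))/((-33/8*3)) = (4*I*sqrt(4523))/(-99/8) = (4*I*sqrt(4523))*(-8/99) = -32*I*sqrt(4523)/99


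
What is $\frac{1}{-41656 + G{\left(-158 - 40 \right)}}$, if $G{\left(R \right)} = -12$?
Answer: $- \frac{1}{41668} \approx -2.3999 \cdot 10^{-5}$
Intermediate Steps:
$\frac{1}{-41656 + G{\left(-158 - 40 \right)}} = \frac{1}{-41656 - 12} = \frac{1}{-41668} = - \frac{1}{41668}$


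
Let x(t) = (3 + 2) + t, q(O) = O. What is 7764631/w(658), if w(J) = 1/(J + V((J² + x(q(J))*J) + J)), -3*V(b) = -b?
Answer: 6769593537350/3 ≈ 2.2565e+12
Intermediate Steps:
x(t) = 5 + t
V(b) = b/3 (V(b) = -(-1)*b/3 = b/3)
w(J) = 1/(J²/3 + 4*J/3 + J*(5 + J)/3) (w(J) = 1/(J + ((J² + (5 + J)*J) + J)/3) = 1/(J + ((J² + J*(5 + J)) + J)/3) = 1/(J + (J + J² + J*(5 + J))/3) = 1/(J + (J/3 + J²/3 + J*(5 + J)/3)) = 1/(J²/3 + 4*J/3 + J*(5 + J)/3))
7764631/w(658) = 7764631/((3/(658*(9 + 2*658)))) = 7764631/((3*(1/658)/(9 + 1316))) = 7764631/((3*(1/658)/1325)) = 7764631/((3*(1/658)*(1/1325))) = 7764631/(3/871850) = 7764631*(871850/3) = 6769593537350/3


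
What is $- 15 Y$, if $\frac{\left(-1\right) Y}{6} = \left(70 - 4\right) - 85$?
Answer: $-1710$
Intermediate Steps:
$Y = 114$ ($Y = - 6 \left(\left(70 - 4\right) - 85\right) = - 6 \left(66 - 85\right) = \left(-6\right) \left(-19\right) = 114$)
$- 15 Y = \left(-15\right) 114 = -1710$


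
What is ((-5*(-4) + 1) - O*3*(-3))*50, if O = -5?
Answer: -1200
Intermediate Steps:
((-5*(-4) + 1) - O*3*(-3))*50 = ((-5*(-4) + 1) - (-5*3)*(-3))*50 = ((20 + 1) - (-15)*(-3))*50 = (21 - 1*45)*50 = (21 - 45)*50 = -24*50 = -1200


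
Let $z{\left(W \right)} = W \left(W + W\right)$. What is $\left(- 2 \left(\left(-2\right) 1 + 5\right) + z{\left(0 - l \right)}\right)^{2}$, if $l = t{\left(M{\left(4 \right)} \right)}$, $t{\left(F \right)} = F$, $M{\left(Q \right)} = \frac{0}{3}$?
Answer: $36$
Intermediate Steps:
$M{\left(Q \right)} = 0$ ($M{\left(Q \right)} = 0 \cdot \frac{1}{3} = 0$)
$l = 0$
$z{\left(W \right)} = 2 W^{2}$ ($z{\left(W \right)} = W 2 W = 2 W^{2}$)
$\left(- 2 \left(\left(-2\right) 1 + 5\right) + z{\left(0 - l \right)}\right)^{2} = \left(- 2 \left(\left(-2\right) 1 + 5\right) + 2 \left(0 - 0\right)^{2}\right)^{2} = \left(- 2 \left(-2 + 5\right) + 2 \left(0 + 0\right)^{2}\right)^{2} = \left(\left(-2\right) 3 + 2 \cdot 0^{2}\right)^{2} = \left(-6 + 2 \cdot 0\right)^{2} = \left(-6 + 0\right)^{2} = \left(-6\right)^{2} = 36$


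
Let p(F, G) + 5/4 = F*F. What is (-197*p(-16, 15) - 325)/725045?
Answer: -202043/2900180 ≈ -0.069666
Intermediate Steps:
p(F, G) = -5/4 + F² (p(F, G) = -5/4 + F*F = -5/4 + F²)
(-197*p(-16, 15) - 325)/725045 = (-197*(-5/4 + (-16)²) - 325)/725045 = (-197*(-5/4 + 256) - 325)*(1/725045) = (-197*1019/4 - 325)*(1/725045) = (-200743/4 - 325)*(1/725045) = -202043/4*1/725045 = -202043/2900180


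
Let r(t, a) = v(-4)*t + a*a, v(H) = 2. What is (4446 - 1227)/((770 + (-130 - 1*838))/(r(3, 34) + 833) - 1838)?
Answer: -2140635/1222336 ≈ -1.7513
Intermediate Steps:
r(t, a) = a**2 + 2*t (r(t, a) = 2*t + a*a = 2*t + a**2 = a**2 + 2*t)
(4446 - 1227)/((770 + (-130 - 1*838))/(r(3, 34) + 833) - 1838) = (4446 - 1227)/((770 + (-130 - 1*838))/((34**2 + 2*3) + 833) - 1838) = 3219/((770 + (-130 - 838))/((1156 + 6) + 833) - 1838) = 3219/((770 - 968)/(1162 + 833) - 1838) = 3219/(-198/1995 - 1838) = 3219/(-198*1/1995 - 1838) = 3219/(-66/665 - 1838) = 3219/(-1222336/665) = 3219*(-665/1222336) = -2140635/1222336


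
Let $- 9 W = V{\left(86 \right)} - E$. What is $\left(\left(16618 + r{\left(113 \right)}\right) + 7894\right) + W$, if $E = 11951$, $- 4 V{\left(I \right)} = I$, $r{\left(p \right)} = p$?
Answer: $\frac{467195}{18} \approx 25955.0$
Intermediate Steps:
$V{\left(I \right)} = - \frac{I}{4}$
$W = \frac{23945}{18}$ ($W = - \frac{\left(- \frac{1}{4}\right) 86 - 11951}{9} = - \frac{- \frac{43}{2} - 11951}{9} = \left(- \frac{1}{9}\right) \left(- \frac{23945}{2}\right) = \frac{23945}{18} \approx 1330.3$)
$\left(\left(16618 + r{\left(113 \right)}\right) + 7894\right) + W = \left(\left(16618 + 113\right) + 7894\right) + \frac{23945}{18} = \left(16731 + 7894\right) + \frac{23945}{18} = 24625 + \frac{23945}{18} = \frac{467195}{18}$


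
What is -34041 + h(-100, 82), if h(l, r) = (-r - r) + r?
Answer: -34123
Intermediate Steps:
h(l, r) = -r (h(l, r) = -2*r + r = -r)
-34041 + h(-100, 82) = -34041 - 1*82 = -34041 - 82 = -34123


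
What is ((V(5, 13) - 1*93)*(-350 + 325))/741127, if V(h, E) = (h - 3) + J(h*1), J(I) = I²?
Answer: 1650/741127 ≈ 0.0022263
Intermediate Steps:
V(h, E) = -3 + h + h² (V(h, E) = (h - 3) + (h*1)² = (-3 + h) + h² = -3 + h + h²)
((V(5, 13) - 1*93)*(-350 + 325))/741127 = (((-3 + 5 + 5²) - 1*93)*(-350 + 325))/741127 = (((-3 + 5 + 25) - 93)*(-25))*(1/741127) = ((27 - 93)*(-25))*(1/741127) = -66*(-25)*(1/741127) = 1650*(1/741127) = 1650/741127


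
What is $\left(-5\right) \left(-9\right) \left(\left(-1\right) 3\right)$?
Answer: $-135$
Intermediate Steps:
$\left(-5\right) \left(-9\right) \left(\left(-1\right) 3\right) = 45 \left(-3\right) = -135$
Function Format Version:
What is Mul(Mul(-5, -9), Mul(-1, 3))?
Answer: -135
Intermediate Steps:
Mul(Mul(-5, -9), Mul(-1, 3)) = Mul(45, -3) = -135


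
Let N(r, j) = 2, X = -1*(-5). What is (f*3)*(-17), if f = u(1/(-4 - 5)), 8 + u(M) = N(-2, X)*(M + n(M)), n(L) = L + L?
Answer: 442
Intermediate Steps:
X = 5
n(L) = 2*L
u(M) = -8 + 6*M (u(M) = -8 + 2*(M + 2*M) = -8 + 2*(3*M) = -8 + 6*M)
f = -26/3 (f = -8 + 6/(-4 - 5) = -8 + 6/(-9) = -8 + 6*(-⅑) = -8 - ⅔ = -26/3 ≈ -8.6667)
(f*3)*(-17) = -26/3*3*(-17) = -26*(-17) = 442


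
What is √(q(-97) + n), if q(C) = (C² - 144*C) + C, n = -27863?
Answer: I*√4583 ≈ 67.698*I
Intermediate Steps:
q(C) = C² - 143*C
√(q(-97) + n) = √(-97*(-143 - 97) - 27863) = √(-97*(-240) - 27863) = √(23280 - 27863) = √(-4583) = I*√4583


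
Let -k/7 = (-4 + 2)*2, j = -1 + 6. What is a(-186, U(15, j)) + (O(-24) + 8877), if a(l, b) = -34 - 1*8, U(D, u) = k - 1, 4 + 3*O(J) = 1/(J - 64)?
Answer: 2332087/264 ≈ 8833.7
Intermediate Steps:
j = 5
k = 28 (k = -7*(-4 + 2)*2 = -(-14)*2 = -7*(-4) = 28)
O(J) = -4/3 + 1/(3*(-64 + J)) (O(J) = -4/3 + 1/(3*(J - 64)) = -4/3 + 1/(3*(-64 + J)))
U(D, u) = 27 (U(D, u) = 28 - 1 = 27)
a(l, b) = -42 (a(l, b) = -34 - 8 = -42)
a(-186, U(15, j)) + (O(-24) + 8877) = -42 + ((257 - 4*(-24))/(3*(-64 - 24)) + 8877) = -42 + ((1/3)*(257 + 96)/(-88) + 8877) = -42 + ((1/3)*(-1/88)*353 + 8877) = -42 + (-353/264 + 8877) = -42 + 2343175/264 = 2332087/264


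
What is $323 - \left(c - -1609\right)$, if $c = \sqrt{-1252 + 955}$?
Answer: $-1286 - 3 i \sqrt{33} \approx -1286.0 - 17.234 i$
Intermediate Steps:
$c = 3 i \sqrt{33}$ ($c = \sqrt{-297} = 3 i \sqrt{33} \approx 17.234 i$)
$323 - \left(c - -1609\right) = 323 - \left(3 i \sqrt{33} - -1609\right) = 323 - \left(3 i \sqrt{33} + 1609\right) = 323 - \left(1609 + 3 i \sqrt{33}\right) = -1286 - 3 i \sqrt{33}$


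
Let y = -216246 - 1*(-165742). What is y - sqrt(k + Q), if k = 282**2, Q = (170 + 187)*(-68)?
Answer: -50504 - 4*sqrt(3453) ≈ -50739.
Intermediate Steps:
Q = -24276 (Q = 357*(-68) = -24276)
k = 79524
y = -50504 (y = -216246 + 165742 = -50504)
y - sqrt(k + Q) = -50504 - sqrt(79524 - 24276) = -50504 - sqrt(55248) = -50504 - 4*sqrt(3453)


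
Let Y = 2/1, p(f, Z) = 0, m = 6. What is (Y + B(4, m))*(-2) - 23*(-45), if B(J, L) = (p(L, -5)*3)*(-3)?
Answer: 1031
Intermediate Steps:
Y = 2 (Y = 2*1 = 2)
B(J, L) = 0 (B(J, L) = (0*3)*(-3) = 0*(-3) = 0)
(Y + B(4, m))*(-2) - 23*(-45) = (2 + 0)*(-2) - 23*(-45) = 2*(-2) + 1035 = -4 + 1035 = 1031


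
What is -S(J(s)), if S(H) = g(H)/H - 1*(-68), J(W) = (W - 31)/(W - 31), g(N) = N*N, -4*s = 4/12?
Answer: -69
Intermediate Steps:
s = -1/12 ≈ -0.083333
g(N) = N²
J(W) = 1 (J(W) = (-31 + W)/(-31 + W) = 1)
S(H) = 68 + H (S(H) = H²/H - 1*(-68) = H + 68 = 68 + H)
-S(J(s)) = -(68 + 1) = -1*69 = -69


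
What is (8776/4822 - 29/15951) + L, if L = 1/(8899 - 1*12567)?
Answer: 256439359231/141063434148 ≈ 1.8179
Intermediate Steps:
L = -1/3668 (L = 1/(8899 - 12567) = 1/(-3668) = -1/3668 ≈ -0.00027263)
(8776/4822 - 29/15951) + L = (8776/4822 - 29/15951) - 1/3668 = (8776*(1/4822) - 29*1/15951) - 1/3668 = (4388/2411 - 29/15951) - 1/3668 = 69923069/38457861 - 1/3668 = 256439359231/141063434148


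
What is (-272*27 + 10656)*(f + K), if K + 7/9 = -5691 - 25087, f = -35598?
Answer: -219839888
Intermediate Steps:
K = -277009/9 (K = -7/9 + (-5691 - 25087) = -7/9 - 30778 = -277009/9 ≈ -30779.)
(-272*27 + 10656)*(f + K) = (-272*27 + 10656)*(-35598 - 277009/9) = (-7344 + 10656)*(-597391/9) = 3312*(-597391/9) = -219839888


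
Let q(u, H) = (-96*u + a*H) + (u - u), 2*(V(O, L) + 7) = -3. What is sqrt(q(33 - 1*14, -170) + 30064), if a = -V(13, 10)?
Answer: sqrt(26795) ≈ 163.69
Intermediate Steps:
V(O, L) = -17/2 (V(O, L) = -7 + (1/2)*(-3) = -7 - 3/2 = -17/2)
a = 17/2 (a = -1*(-17/2) = 17/2 ≈ 8.5000)
q(u, H) = -96*u + 17*H/2 (q(u, H) = (-96*u + 17*H/2) + (u - u) = (-96*u + 17*H/2) + 0 = -96*u + 17*H/2)
sqrt(q(33 - 1*14, -170) + 30064) = sqrt((-96*(33 - 1*14) + (17/2)*(-170)) + 30064) = sqrt((-96*(33 - 14) - 1445) + 30064) = sqrt((-96*19 - 1445) + 30064) = sqrt((-1824 - 1445) + 30064) = sqrt(-3269 + 30064) = sqrt(26795)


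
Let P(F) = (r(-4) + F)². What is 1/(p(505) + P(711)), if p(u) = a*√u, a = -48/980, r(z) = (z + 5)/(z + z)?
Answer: 24848981622080/12557265520297944581 + 2408448*√505/12557265520297944581 ≈ 1.9789e-6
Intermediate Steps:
r(z) = (5 + z)/(2*z) (r(z) = (5 + z)/((2*z)) = (5 + z)*(1/(2*z)) = (5 + z)/(2*z))
P(F) = (-⅛ + F)² (P(F) = ((½)*(5 - 4)/(-4) + F)² = ((½)*(-¼)*1 + F)² = (-⅛ + F)²)
a = -12/245 (a = -48*1/980 = -12/245 ≈ -0.048980)
p(u) = -12*√u/245
1/(p(505) + P(711)) = 1/(-12*√505/245 + (-1 + 8*711)²/64) = 1/(-12*√505/245 + (-1 + 5688)²/64) = 1/(-12*√505/245 + (1/64)*5687²) = 1/(-12*√505/245 + (1/64)*32341969) = 1/(-12*√505/245 + 32341969/64) = 1/(32341969/64 - 12*√505/245)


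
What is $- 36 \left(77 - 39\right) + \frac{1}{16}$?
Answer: $- \frac{21887}{16} \approx -1367.9$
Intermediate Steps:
$- 36 \left(77 - 39\right) + \frac{1}{16} = \left(-36\right) 38 + \frac{1}{16} = -1368 + \frac{1}{16} = - \frac{21887}{16}$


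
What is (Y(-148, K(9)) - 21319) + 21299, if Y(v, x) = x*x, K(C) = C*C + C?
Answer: 8080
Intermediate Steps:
K(C) = C + C² (K(C) = C² + C = C + C²)
Y(v, x) = x²
(Y(-148, K(9)) - 21319) + 21299 = ((9*(1 + 9))² - 21319) + 21299 = ((9*10)² - 21319) + 21299 = (90² - 21319) + 21299 = (8100 - 21319) + 21299 = -13219 + 21299 = 8080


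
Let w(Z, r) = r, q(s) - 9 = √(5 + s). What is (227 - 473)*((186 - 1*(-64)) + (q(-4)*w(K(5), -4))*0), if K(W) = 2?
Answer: -61500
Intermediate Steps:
q(s) = 9 + √(5 + s)
(227 - 473)*((186 - 1*(-64)) + (q(-4)*w(K(5), -4))*0) = (227 - 473)*((186 - 1*(-64)) + ((9 + √(5 - 4))*(-4))*0) = -246*((186 + 64) + ((9 + √1)*(-4))*0) = -246*(250 + ((9 + 1)*(-4))*0) = -246*(250 + (10*(-4))*0) = -246*(250 - 40*0) = -246*(250 + 0) = -246*250 = -61500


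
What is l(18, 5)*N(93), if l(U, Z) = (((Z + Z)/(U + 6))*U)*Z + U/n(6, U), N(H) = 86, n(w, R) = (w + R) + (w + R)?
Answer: 13029/4 ≈ 3257.3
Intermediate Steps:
n(w, R) = 2*R + 2*w (n(w, R) = (R + w) + (R + w) = 2*R + 2*w)
l(U, Z) = U/(12 + 2*U) + 2*U*Z²/(6 + U) (l(U, Z) = (((Z + Z)/(U + 6))*U)*Z + U/(2*U + 2*6) = (((2*Z)/(6 + U))*U)*Z + U/(2*U + 12) = ((2*Z/(6 + U))*U)*Z + U/(12 + 2*U) = (2*U*Z/(6 + U))*Z + U/(12 + 2*U) = 2*U*Z²/(6 + U) + U/(12 + 2*U) = U/(12 + 2*U) + 2*U*Z²/(6 + U))
l(18, 5)*N(93) = ((½)*18*(1 + 4*5²)/(6 + 18))*86 = ((½)*18*(1 + 4*25)/24)*86 = ((½)*18*(1/24)*(1 + 100))*86 = ((½)*18*(1/24)*101)*86 = (303/8)*86 = 13029/4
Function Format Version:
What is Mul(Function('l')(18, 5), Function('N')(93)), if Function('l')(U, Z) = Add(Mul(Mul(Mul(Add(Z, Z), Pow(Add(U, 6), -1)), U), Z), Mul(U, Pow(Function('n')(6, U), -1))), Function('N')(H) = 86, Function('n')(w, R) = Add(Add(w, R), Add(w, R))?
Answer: Rational(13029, 4) ≈ 3257.3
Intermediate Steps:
Function('n')(w, R) = Add(Mul(2, R), Mul(2, w)) (Function('n')(w, R) = Add(Add(R, w), Add(R, w)) = Add(Mul(2, R), Mul(2, w)))
Function('l')(U, Z) = Add(Mul(U, Pow(Add(12, Mul(2, U)), -1)), Mul(2, U, Pow(Z, 2), Pow(Add(6, U), -1))) (Function('l')(U, Z) = Add(Mul(Mul(Mul(Add(Z, Z), Pow(Add(U, 6), -1)), U), Z), Mul(U, Pow(Add(Mul(2, U), Mul(2, 6)), -1))) = Add(Mul(Mul(Mul(Mul(2, Z), Pow(Add(6, U), -1)), U), Z), Mul(U, Pow(Add(Mul(2, U), 12), -1))) = Add(Mul(Mul(Mul(2, Z, Pow(Add(6, U), -1)), U), Z), Mul(U, Pow(Add(12, Mul(2, U)), -1))) = Add(Mul(Mul(2, U, Z, Pow(Add(6, U), -1)), Z), Mul(U, Pow(Add(12, Mul(2, U)), -1))) = Add(Mul(2, U, Pow(Z, 2), Pow(Add(6, U), -1)), Mul(U, Pow(Add(12, Mul(2, U)), -1))) = Add(Mul(U, Pow(Add(12, Mul(2, U)), -1)), Mul(2, U, Pow(Z, 2), Pow(Add(6, U), -1))))
Mul(Function('l')(18, 5), Function('N')(93)) = Mul(Mul(Rational(1, 2), 18, Pow(Add(6, 18), -1), Add(1, Mul(4, Pow(5, 2)))), 86) = Mul(Mul(Rational(1, 2), 18, Pow(24, -1), Add(1, Mul(4, 25))), 86) = Mul(Mul(Rational(1, 2), 18, Rational(1, 24), Add(1, 100)), 86) = Mul(Mul(Rational(1, 2), 18, Rational(1, 24), 101), 86) = Mul(Rational(303, 8), 86) = Rational(13029, 4)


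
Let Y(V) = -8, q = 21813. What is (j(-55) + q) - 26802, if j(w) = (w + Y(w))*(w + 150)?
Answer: -10974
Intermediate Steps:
j(w) = (-8 + w)*(150 + w) (j(w) = (w - 8)*(w + 150) = (-8 + w)*(150 + w))
(j(-55) + q) - 26802 = ((-1200 + (-55)**2 + 142*(-55)) + 21813) - 26802 = ((-1200 + 3025 - 7810) + 21813) - 26802 = (-5985 + 21813) - 26802 = 15828 - 26802 = -10974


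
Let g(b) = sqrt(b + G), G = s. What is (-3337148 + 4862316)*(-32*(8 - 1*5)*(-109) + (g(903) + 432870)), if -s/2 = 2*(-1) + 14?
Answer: 676158830112 + 1525168*sqrt(879) ≈ 6.7620e+11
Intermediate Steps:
s = -24 (s = -2*(2*(-1) + 14) = -2*(-2 + 14) = -2*12 = -24)
G = -24
g(b) = sqrt(-24 + b) (g(b) = sqrt(b - 24) = sqrt(-24 + b))
(-3337148 + 4862316)*(-32*(8 - 1*5)*(-109) + (g(903) + 432870)) = (-3337148 + 4862316)*(-32*(8 - 1*5)*(-109) + (sqrt(-24 + 903) + 432870)) = 1525168*(-32*(8 - 5)*(-109) + (sqrt(879) + 432870)) = 1525168*(-32*3*(-109) + (432870 + sqrt(879))) = 1525168*(-96*(-109) + (432870 + sqrt(879))) = 1525168*(10464 + (432870 + sqrt(879))) = 1525168*(443334 + sqrt(879)) = 676158830112 + 1525168*sqrt(879)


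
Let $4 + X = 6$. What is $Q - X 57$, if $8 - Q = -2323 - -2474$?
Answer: $-257$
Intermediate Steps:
$X = 2$ ($X = -4 + 6 = 2$)
$Q = -143$ ($Q = 8 - \left(-2323 - -2474\right) = 8 - \left(-2323 + 2474\right) = 8 - 151 = -143$)
$Q - X 57 = -143 - 2 \cdot 57 = -143 - 114 = -257$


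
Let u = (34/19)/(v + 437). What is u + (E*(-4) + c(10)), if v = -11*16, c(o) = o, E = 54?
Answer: -1021520/4959 ≈ -205.99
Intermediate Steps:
v = -176
u = 34/4959 (u = (34/19)/(-176 + 437) = (34*(1/19))/261 = (1/261)*(34/19) = 34/4959 ≈ 0.0068562)
u + (E*(-4) + c(10)) = 34/4959 + (54*(-4) + 10) = 34/4959 + (-216 + 10) = 34/4959 - 206 = -1021520/4959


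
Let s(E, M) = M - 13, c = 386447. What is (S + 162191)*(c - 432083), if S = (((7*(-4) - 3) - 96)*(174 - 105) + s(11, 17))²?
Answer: -3508599364992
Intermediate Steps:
s(E, M) = -13 + M
S = 76720081 (S = (((7*(-4) - 3) - 96)*(174 - 105) + (-13 + 17))² = (((-28 - 3) - 96)*69 + 4)² = ((-31 - 96)*69 + 4)² = (-127*69 + 4)² = (-8763 + 4)² = (-8759)² = 76720081)
(S + 162191)*(c - 432083) = (76720081 + 162191)*(386447 - 432083) = 76882272*(-45636) = -3508599364992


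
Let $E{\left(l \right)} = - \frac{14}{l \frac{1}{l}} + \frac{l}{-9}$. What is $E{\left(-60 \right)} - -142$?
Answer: $\frac{404}{3} \approx 134.67$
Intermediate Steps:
$E{\left(l \right)} = -14 - \frac{l}{9}$ ($E{\left(l \right)} = - \frac{14}{1} + l \left(- \frac{1}{9}\right) = \left(-14\right) 1 - \frac{l}{9} = -14 - \frac{l}{9}$)
$E{\left(-60 \right)} - -142 = \left(-14 - - \frac{20}{3}\right) - -142 = \left(-14 + \frac{20}{3}\right) + 142 = - \frac{22}{3} + 142 = \frac{404}{3}$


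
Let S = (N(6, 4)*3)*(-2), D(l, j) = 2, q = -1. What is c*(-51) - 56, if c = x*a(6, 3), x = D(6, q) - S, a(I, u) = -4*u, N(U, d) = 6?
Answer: 23200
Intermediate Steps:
S = -36 (S = (6*3)*(-2) = 18*(-2) = -36)
x = 38 (x = 2 - 1*(-36) = 2 + 36 = 38)
c = -456 (c = 38*(-4*3) = 38*(-12) = -456)
c*(-51) - 56 = -456*(-51) - 56 = 23256 - 56 = 23200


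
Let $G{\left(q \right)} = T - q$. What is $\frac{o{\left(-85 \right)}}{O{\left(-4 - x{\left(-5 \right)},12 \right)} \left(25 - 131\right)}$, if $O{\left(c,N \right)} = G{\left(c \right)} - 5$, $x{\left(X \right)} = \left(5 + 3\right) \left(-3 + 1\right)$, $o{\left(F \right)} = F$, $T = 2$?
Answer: $- \frac{17}{318} \approx -0.053459$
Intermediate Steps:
$G{\left(q \right)} = 2 - q$
$x{\left(X \right)} = -16$ ($x{\left(X \right)} = 8 \left(-2\right) = -16$)
$O{\left(c,N \right)} = -3 - c$ ($O{\left(c,N \right)} = \left(2 - c\right) - 5 = -3 - c$)
$\frac{o{\left(-85 \right)}}{O{\left(-4 - x{\left(-5 \right)},12 \right)} \left(25 - 131\right)} = - \frac{85}{\left(-3 - \left(-4 - -16\right)\right) \left(25 - 131\right)} = - \frac{85}{\left(-3 - \left(-4 + 16\right)\right) \left(-106\right)} = - \frac{85}{\left(-3 - 12\right) \left(-106\right)} = - \frac{85}{\left(-15\right) \left(-106\right)} = - \frac{85}{1590} = \left(-85\right) \frac{1}{1590} = - \frac{17}{318}$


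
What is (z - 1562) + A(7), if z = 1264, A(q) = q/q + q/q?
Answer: -296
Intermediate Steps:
A(q) = 2 (A(q) = 1 + 1 = 2)
(z - 1562) + A(7) = (1264 - 1562) + 2 = -298 + 2 = -296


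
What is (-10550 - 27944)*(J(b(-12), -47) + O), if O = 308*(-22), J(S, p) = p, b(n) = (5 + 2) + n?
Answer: 262644562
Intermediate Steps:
b(n) = 7 + n
O = -6776
(-10550 - 27944)*(J(b(-12), -47) + O) = (-10550 - 27944)*(-47 - 6776) = -38494*(-6823) = 262644562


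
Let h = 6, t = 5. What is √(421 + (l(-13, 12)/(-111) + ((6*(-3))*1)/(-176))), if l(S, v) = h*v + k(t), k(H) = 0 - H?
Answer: √10030346502/4884 ≈ 20.506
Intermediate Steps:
k(H) = -H
l(S, v) = -5 + 6*v (l(S, v) = 6*v - 1*5 = 6*v - 5 = -5 + 6*v)
√(421 + (l(-13, 12)/(-111) + ((6*(-3))*1)/(-176))) = √(421 + ((-5 + 6*12)/(-111) + ((6*(-3))*1)/(-176))) = √(421 + ((-5 + 72)*(-1/111) - 18*1*(-1/176))) = √(421 + (67*(-1/111) - 18*(-1/176))) = √(421 + (-67/111 + 9/88)) = √(421 - 4897/9768) = √(4107431/9768) = √10030346502/4884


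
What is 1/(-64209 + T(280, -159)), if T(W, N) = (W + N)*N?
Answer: -1/83448 ≈ -1.1984e-5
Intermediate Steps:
T(W, N) = N*(N + W) (T(W, N) = (N + W)*N = N*(N + W))
1/(-64209 + T(280, -159)) = 1/(-64209 - 159*(-159 + 280)) = 1/(-64209 - 159*121) = 1/(-64209 - 19239) = 1/(-83448) = -1/83448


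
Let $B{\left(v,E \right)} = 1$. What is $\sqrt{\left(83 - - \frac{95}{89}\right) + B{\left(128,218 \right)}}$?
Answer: $\frac{\sqrt{673819}}{89} \approx 9.2232$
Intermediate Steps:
$\sqrt{\left(83 - - \frac{95}{89}\right) + B{\left(128,218 \right)}} = \sqrt{\left(83 - - \frac{95}{89}\right) + 1} = \sqrt{\left(83 + \frac{95}{89}\right) + 1} = \sqrt{\frac{7482}{89} + 1} = \sqrt{\frac{7571}{89}} = \frac{\sqrt{673819}}{89}$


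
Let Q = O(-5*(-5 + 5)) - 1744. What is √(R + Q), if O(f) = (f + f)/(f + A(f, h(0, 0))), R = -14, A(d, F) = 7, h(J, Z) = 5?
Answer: I*√1758 ≈ 41.929*I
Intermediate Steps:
O(f) = 2*f/(7 + f) (O(f) = (f + f)/(f + 7) = (2*f)/(7 + f) = 2*f/(7 + f))
Q = -1744 (Q = 2*(-5*(-5 + 5))/(7 - 5*(-5 + 5)) - 1744 = 2*(-5*0)/(7 - 5*0) - 1744 = 2*0/(7 + 0) - 1744 = 2*0/7 - 1744 = 2*0*(⅐) - 1744 = 0 - 1744 = -1744)
√(R + Q) = √(-14 - 1744) = √(-1758) = I*√1758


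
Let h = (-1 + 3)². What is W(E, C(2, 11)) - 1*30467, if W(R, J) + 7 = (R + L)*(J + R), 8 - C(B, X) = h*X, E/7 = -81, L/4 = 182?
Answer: -127557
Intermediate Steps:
L = 728 (L = 4*182 = 728)
E = -567 (E = 7*(-81) = -567)
h = 4 (h = 2² = 4)
C(B, X) = 8 - 4*X
W(R, J) = -7 + (728 + R)*(J + R) (W(R, J) = -7 + (R + 728)*(J + R) = -7 + (728 + R)*(J + R))
W(E, C(2, 11)) - 1*30467 = (-7 + (-567)² + 728*(8 - 4*11) + 728*(-567) + (8 - 4*11)*(-567)) - 1*30467 = (-7 + 321489 + 728*(8 - 44) - 412776 + (8 - 44)*(-567)) - 30467 = (-7 + 321489 + 728*(-36) - 412776 - 36*(-567)) - 30467 = (-7 + 321489 - 26208 - 412776 + 20412) - 30467 = -97090 - 30467 = -127557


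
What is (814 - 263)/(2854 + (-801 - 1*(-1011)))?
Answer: 551/3064 ≈ 0.17983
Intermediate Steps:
(814 - 263)/(2854 + (-801 - 1*(-1011))) = 551/(2854 + (-801 + 1011)) = 551/(2854 + 210) = 551/3064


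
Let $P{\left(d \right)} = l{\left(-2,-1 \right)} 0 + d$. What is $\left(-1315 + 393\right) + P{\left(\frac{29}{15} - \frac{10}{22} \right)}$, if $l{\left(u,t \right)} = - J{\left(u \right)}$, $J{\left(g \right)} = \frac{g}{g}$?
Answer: $- \frac{151886}{165} \approx -920.52$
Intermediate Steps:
$J{\left(g \right)} = 1$
$l{\left(u,t \right)} = -1$ ($l{\left(u,t \right)} = \left(-1\right) 1 = -1$)
$P{\left(d \right)} = d$ ($P{\left(d \right)} = \left(-1\right) 0 + d = 0 + d = d$)
$\left(-1315 + 393\right) + P{\left(\frac{29}{15} - \frac{10}{22} \right)} = \left(-1315 + 393\right) + \left(\frac{29}{15} - \frac{10}{22}\right) = -922 + \left(29 \cdot \frac{1}{15} - \frac{5}{11}\right) = -922 + \left(\frac{29}{15} - \frac{5}{11}\right) = -922 + \frac{244}{165} = - \frac{151886}{165}$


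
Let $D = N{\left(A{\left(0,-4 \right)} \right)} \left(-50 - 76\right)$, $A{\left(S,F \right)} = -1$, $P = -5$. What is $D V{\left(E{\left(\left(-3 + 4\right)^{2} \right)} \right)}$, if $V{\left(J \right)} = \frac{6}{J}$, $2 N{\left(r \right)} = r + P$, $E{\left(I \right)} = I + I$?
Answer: $1134$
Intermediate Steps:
$E{\left(I \right)} = 2 I$
$N{\left(r \right)} = - \frac{5}{2} + \frac{r}{2}$ ($N{\left(r \right)} = \frac{r - 5}{2} = \frac{-5 + r}{2} = - \frac{5}{2} + \frac{r}{2}$)
$D = 378$ ($D = \left(- \frac{5}{2} + \frac{1}{2} \left(-1\right)\right) \left(-50 - 76\right) = \left(- \frac{5}{2} - \frac{1}{2}\right) \left(-126\right) = \left(-3\right) \left(-126\right) = 378$)
$D V{\left(E{\left(\left(-3 + 4\right)^{2} \right)} \right)} = 378 \frac{6}{2 \left(-3 + 4\right)^{2}} = 378 \frac{6}{2 \cdot 1^{2}} = 378 \frac{6}{2 \cdot 1} = 378 \cdot \frac{6}{2} = 378 \cdot 6 \cdot \frac{1}{2} = 378 \cdot 3 = 1134$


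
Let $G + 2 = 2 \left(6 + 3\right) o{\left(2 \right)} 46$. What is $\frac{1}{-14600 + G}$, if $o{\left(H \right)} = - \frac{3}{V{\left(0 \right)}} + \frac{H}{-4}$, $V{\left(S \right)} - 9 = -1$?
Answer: $- \frac{2}{30653} \approx -6.5246 \cdot 10^{-5}$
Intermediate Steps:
$V{\left(S \right)} = 8$ ($V{\left(S \right)} = 9 - 1 = 8$)
$o{\left(H \right)} = - \frac{3}{8} - \frac{H}{4}$ ($o{\left(H \right)} = - \frac{3}{8} + \frac{H}{-4} = \left(-3\right) \frac{1}{8} + H \left(- \frac{1}{4}\right) = - \frac{3}{8} - \frac{H}{4}$)
$G = - \frac{1453}{2}$ ($G = -2 + 2 \left(6 + 3\right) \left(- \frac{3}{8} - \frac{1}{2}\right) 46 = -2 + 2 \cdot 9 \left(- \frac{3}{8} - \frac{1}{2}\right) 46 = -2 + 18 \left(- \frac{7}{8}\right) 46 = -2 - \frac{1449}{2} = - \frac{1453}{2} \approx -726.5$)
$\frac{1}{-14600 + G} = \frac{1}{-14600 - \frac{1453}{2}} = \frac{1}{- \frac{30653}{2}} = - \frac{2}{30653}$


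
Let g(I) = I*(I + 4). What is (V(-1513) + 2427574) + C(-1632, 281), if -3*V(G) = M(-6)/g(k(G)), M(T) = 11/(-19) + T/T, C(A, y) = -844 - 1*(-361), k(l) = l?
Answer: 315855965190871/130137669 ≈ 2.4271e+6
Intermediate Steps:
C(A, y) = -483 (C(A, y) = -844 + 361 = -483)
M(T) = 8/19 (M(T) = 11*(-1/19) + 1 = -11/19 + 1 = 8/19)
g(I) = I*(4 + I)
V(G) = -8/(57*G*(4 + G)) (V(G) = -8/(57*(G*(4 + G))) = -8*1/(G*(4 + G))/57 = -8/(57*G*(4 + G)))
(V(-1513) + 2427574) + C(-1632, 281) = (-8/57/(-1513*(4 - 1513)) + 2427574) - 483 = (-8/57*(-1/1513)/(-1509) + 2427574) - 483 = (-8/57*(-1/1513)*(-1/1509) + 2427574) - 483 = (-8/130137669 + 2427574) - 483 = 315918821684998/130137669 - 483 = 315855965190871/130137669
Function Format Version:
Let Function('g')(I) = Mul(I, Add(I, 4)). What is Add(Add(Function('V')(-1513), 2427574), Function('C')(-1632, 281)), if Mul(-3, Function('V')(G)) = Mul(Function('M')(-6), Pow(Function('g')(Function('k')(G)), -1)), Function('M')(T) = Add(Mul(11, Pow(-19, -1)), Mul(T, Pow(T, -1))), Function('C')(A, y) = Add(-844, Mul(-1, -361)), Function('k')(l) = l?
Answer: Rational(315855965190871, 130137669) ≈ 2.4271e+6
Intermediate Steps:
Function('C')(A, y) = -483 (Function('C')(A, y) = Add(-844, 361) = -483)
Function('M')(T) = Rational(8, 19) (Function('M')(T) = Add(Mul(11, Rational(-1, 19)), 1) = Add(Rational(-11, 19), 1) = Rational(8, 19))
Function('g')(I) = Mul(I, Add(4, I))
Function('V')(G) = Mul(Rational(-8, 57), Pow(G, -1), Pow(Add(4, G), -1)) (Function('V')(G) = Mul(Rational(-1, 3), Mul(Rational(8, 19), Pow(Mul(G, Add(4, G)), -1))) = Mul(Rational(-1, 3), Mul(Rational(8, 19), Mul(Pow(G, -1), Pow(Add(4, G), -1)))) = Mul(Rational(-1, 3), Mul(Rational(8, 19), Pow(G, -1), Pow(Add(4, G), -1))) = Mul(Rational(-8, 57), Pow(G, -1), Pow(Add(4, G), -1)))
Add(Add(Function('V')(-1513), 2427574), Function('C')(-1632, 281)) = Add(Add(Mul(Rational(-8, 57), Pow(-1513, -1), Pow(Add(4, -1513), -1)), 2427574), -483) = Add(Add(Mul(Rational(-8, 57), Rational(-1, 1513), Pow(-1509, -1)), 2427574), -483) = Add(Add(Mul(Rational(-8, 57), Rational(-1, 1513), Rational(-1, 1509)), 2427574), -483) = Add(Add(Rational(-8, 130137669), 2427574), -483) = Add(Rational(315918821684998, 130137669), -483) = Rational(315855965190871, 130137669)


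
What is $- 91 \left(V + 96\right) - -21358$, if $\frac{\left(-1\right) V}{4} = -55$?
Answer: $-7398$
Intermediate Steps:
$V = 220$ ($V = \left(-4\right) \left(-55\right) = 220$)
$- 91 \left(V + 96\right) - -21358 = - 91 \left(220 + 96\right) - -21358 = \left(-91\right) 316 + 21358 = -28756 + 21358 = -7398$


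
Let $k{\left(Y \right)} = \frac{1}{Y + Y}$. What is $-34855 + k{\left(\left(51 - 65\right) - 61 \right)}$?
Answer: $- \frac{5228251}{150} \approx -34855.0$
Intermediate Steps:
$k{\left(Y \right)} = \frac{1}{2 Y}$
$-34855 + k{\left(\left(51 - 65\right) - 61 \right)} = -34855 + \frac{1}{2 \left(\left(51 - 65\right) - 61\right)} = -34855 + \frac{1}{2 \left(-14 - 61\right)} = -34855 + \frac{1}{2 \left(-75\right)} = -34855 + \frac{1}{2} \left(- \frac{1}{75}\right) = -34855 - \frac{1}{150} = - \frac{5228251}{150}$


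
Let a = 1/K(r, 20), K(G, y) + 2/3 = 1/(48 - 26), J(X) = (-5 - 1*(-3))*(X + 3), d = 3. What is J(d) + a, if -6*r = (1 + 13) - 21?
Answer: -558/41 ≈ -13.610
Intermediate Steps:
r = 7/6 (r = -((1 + 13) - 21)/6 = -(14 - 21)/6 = -⅙*(-7) = 7/6 ≈ 1.1667)
J(X) = -6 - 2*X (J(X) = (-5 + 3)*(3 + X) = -2*(3 + X) = -6 - 2*X)
K(G, y) = -41/66 (K(G, y) = -⅔ + 1/(48 - 26) = -⅔ + 1/22 = -41/66)
a = -66/41 (a = 1/(-41/66) = -66/41 ≈ -1.6098)
J(d) + a = (-6 - 2*3) - 66/41 = (-6 - 6) - 66/41 = -12 - 66/41 = -558/41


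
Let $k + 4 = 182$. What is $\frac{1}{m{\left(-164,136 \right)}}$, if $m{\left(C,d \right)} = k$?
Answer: $\frac{1}{178} \approx 0.005618$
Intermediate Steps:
$k = 178$ ($k = -4 + 182 = 178$)
$m{\left(C,d \right)} = 178$
$\frac{1}{m{\left(-164,136 \right)}} = \frac{1}{178}$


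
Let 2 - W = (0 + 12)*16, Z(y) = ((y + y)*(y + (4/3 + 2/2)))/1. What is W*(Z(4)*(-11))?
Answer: 317680/3 ≈ 1.0589e+5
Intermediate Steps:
Z(y) = 2*y*(7/3 + y) (Z(y) = ((2*y)*(y + (4*(1/3) + 2*(1/2))))*1 = ((2*y)*(y + (4/3 + 1)))*1 = ((2*y)*(y + 7/3))*1 = ((2*y)*(7/3 + y))*1 = (2*y*(7/3 + y))*1 = 2*y*(7/3 + y))
W = -190 (W = 2 - (0 + 12)*16 = 2 - 12*16 = 2 - 1*192 = 2 - 192 = -190)
W*(Z(4)*(-11)) = -190*(2/3)*4*(7 + 3*4)*(-11) = -190*(2/3)*4*(7 + 12)*(-11) = -190*(2/3)*4*19*(-11) = -28880*(-11)/3 = -190*(-1672/3) = 317680/3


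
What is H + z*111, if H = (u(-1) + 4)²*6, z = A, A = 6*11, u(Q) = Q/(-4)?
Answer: 59475/8 ≈ 7434.4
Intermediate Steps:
u(Q) = -Q/4 (u(Q) = Q*(-¼) = -Q/4)
A = 66
z = 66
H = 867/8 (H = (-¼*(-1) + 4)²*6 = (¼ + 4)²*6 = (17/4)²*6 = (289/16)*6 = 867/8 ≈ 108.38)
H + z*111 = 867/8 + 66*111 = 867/8 + 7326 = 59475/8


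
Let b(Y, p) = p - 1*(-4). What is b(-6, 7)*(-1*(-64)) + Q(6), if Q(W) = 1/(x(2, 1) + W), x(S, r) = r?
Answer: 4929/7 ≈ 704.14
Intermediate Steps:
b(Y, p) = 4 + p (b(Y, p) = p + 4 = 4 + p)
Q(W) = 1/(1 + W)
b(-6, 7)*(-1*(-64)) + Q(6) = (4 + 7)*(-1*(-64)) + 1/(1 + 6) = 11*64 + 1/7 = 704 + 1/7 = 4929/7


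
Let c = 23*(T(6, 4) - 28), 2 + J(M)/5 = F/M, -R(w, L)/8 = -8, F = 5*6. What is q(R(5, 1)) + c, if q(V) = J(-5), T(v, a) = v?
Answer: -546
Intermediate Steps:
F = 30
R(w, L) = 64 (R(w, L) = -8*(-8) = 64)
J(M) = -10 + 150/M (J(M) = -10 + 5*(30/M) = -10 + 150/M)
q(V) = -40 (q(V) = -10 + 150/(-5) = -10 + 150*(-⅕) = -10 - 30 = -40)
c = -506 (c = 23*(6 - 28) = 23*(-22) = -506)
q(R(5, 1)) + c = -40 - 506 = -546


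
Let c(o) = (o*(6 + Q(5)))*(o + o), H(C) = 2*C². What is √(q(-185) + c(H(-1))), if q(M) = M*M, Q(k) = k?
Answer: √34313 ≈ 185.24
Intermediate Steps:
c(o) = 22*o² (c(o) = (o*(6 + 5))*(o + o) = (o*11)*(2*o) = (11*o)*(2*o) = 22*o²)
q(M) = M²
√(q(-185) + c(H(-1))) = √((-185)² + 22*(2*(-1)²)²) = √(34225 + 22*(2*1)²) = √(34225 + 22*2²) = √(34225 + 22*4) = √(34225 + 88) = √34313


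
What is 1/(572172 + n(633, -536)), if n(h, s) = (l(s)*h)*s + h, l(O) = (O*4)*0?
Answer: 1/572805 ≈ 1.7458e-6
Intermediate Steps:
l(O) = 0 (l(O) = (4*O)*0 = 0)
n(h, s) = h (n(h, s) = (0*h)*s + h = 0*s + h = 0 + h = h)
1/(572172 + n(633, -536)) = 1/(572172 + 633) = 1/572805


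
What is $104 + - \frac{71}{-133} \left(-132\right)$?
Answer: $\frac{4460}{133} \approx 33.534$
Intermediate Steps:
$104 + - \frac{71}{-133} \left(-132\right) = 104 + \left(-71\right) \left(- \frac{1}{133}\right) \left(-132\right) = 104 + \frac{71}{133} \left(-132\right) = 104 - \frac{9372}{133} = \frac{4460}{133}$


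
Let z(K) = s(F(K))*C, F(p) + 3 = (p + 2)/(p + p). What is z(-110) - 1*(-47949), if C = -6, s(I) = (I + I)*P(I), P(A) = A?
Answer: 144817197/3025 ≈ 47873.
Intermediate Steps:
F(p) = -3 + (2 + p)/(2*p) (F(p) = -3 + (p + 2)/(p + p) = -3 + (2 + p)/((2*p)) = -3 + (2 + p)*(1/(2*p)) = -3 + (2 + p)/(2*p))
s(I) = 2*I² (s(I) = (I + I)*I = (2*I)*I = 2*I²)
z(K) = -12*(-5/2 + 1/K)² (z(K) = (2*(-5/2 + 1/K)²)*(-6) = -12*(-5/2 + 1/K)²)
z(-110) - 1*(-47949) = -3*(-2 + 5*(-110))²/(-110)² - 1*(-47949) = -3*1/12100*(-2 - 550)² + 47949 = -3*1/12100*(-552)² + 47949 = -3*1/12100*304704 + 47949 = -228528/3025 + 47949 = 144817197/3025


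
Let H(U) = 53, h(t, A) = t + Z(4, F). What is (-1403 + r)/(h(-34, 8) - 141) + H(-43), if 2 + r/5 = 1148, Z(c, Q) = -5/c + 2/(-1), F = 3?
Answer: 20481/713 ≈ 28.725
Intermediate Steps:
Z(c, Q) = -2 - 5/c (Z(c, Q) = -5/c + 2*(-1) = -5/c - 2 = -2 - 5/c)
h(t, A) = -13/4 + t (h(t, A) = t + (-2 - 5/4) = t - 13/4 = -13/4 + t)
r = 5730 (r = -10 + 5*1148 = -10 + 5740 = 5730)
(-1403 + r)/(h(-34, 8) - 141) + H(-43) = (-1403 + 5730)/((-13/4 - 34) - 141) + 53 = 4327/(-149/4 - 141) + 53 = 4327/(-713/4) + 53 = 4327*(-4/713) + 53 = -17308/713 + 53 = 20481/713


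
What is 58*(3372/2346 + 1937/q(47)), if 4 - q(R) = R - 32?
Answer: -43568730/4301 ≈ -10130.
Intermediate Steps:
q(R) = 36 - R (q(R) = 4 - (R - 32) = 4 - (-32 + R) = 4 + (32 - R) = 36 - R)
58*(3372/2346 + 1937/q(47)) = 58*(3372/2346 + 1937/(36 - 1*47)) = 58*(3372*(1/2346) + 1937/(36 - 47)) = 58*(562/391 + 1937/(-11)) = 58*(562/391 + 1937*(-1/11)) = 58*(562/391 - 1937/11) = 58*(-751185/4301) = -43568730/4301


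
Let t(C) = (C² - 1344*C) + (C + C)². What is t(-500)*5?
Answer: 9610000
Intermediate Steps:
t(C) = -1344*C + 5*C² (t(C) = (C² - 1344*C) + (2*C)² = (C² - 1344*C) + 4*C² = -1344*C + 5*C²)
t(-500)*5 = -500*(-1344 + 5*(-500))*5 = -500*(-1344 - 2500)*5 = -500*(-3844)*5 = 1922000*5 = 9610000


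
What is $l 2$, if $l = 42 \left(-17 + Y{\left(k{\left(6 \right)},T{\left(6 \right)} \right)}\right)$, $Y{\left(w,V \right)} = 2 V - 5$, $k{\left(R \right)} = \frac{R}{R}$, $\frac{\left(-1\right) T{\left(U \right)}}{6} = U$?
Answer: $-7896$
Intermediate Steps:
$T{\left(U \right)} = - 6 U$
$k{\left(R \right)} = 1$
$Y{\left(w,V \right)} = -5 + 2 V$
$l = -3948$ ($l = 42 \left(-17 + \left(-5 + 2 \left(\left(-6\right) 6\right)\right)\right) = 42 \left(-17 + \left(-5 + 2 \left(-36\right)\right)\right) = 42 \left(-17 - 77\right) = 42 \left(-94\right) = -3948$)
$l 2 = \left(-3948\right) 2 = -7896$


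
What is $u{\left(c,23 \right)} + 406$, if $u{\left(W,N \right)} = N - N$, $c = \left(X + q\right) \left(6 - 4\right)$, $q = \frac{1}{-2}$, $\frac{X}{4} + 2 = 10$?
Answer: $406$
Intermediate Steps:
$X = 32$ ($X = -8 + 4 \cdot 10 = -8 + 40 = 32$)
$q = - \frac{1}{2} \approx -0.5$
$c = 63$ ($c = \left(32 - \frac{1}{2}\right) \left(6 - 4\right) = \frac{63}{2} \cdot 2 = 63$)
$u{\left(W,N \right)} = 0$
$u{\left(c,23 \right)} + 406 = 0 + 406 = 406$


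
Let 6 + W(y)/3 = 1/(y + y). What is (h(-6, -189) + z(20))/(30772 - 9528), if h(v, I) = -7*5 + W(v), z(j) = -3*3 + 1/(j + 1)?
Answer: -5225/1784496 ≈ -0.0029280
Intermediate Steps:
W(y) = -18 + 3/(2*y) (W(y) = -18 + 3/(y + y) = -18 + 3/((2*y)) = -18 + 3*(1/(2*y)) = -18 + 3/(2*y))
z(j) = -9 + 1/(1 + j)
h(v, I) = -53 + 3/(2*v) (h(v, I) = -7*5 + (-18 + 3/(2*v)) = -35 + (-18 + 3/(2*v)) = -53 + 3/(2*v))
(h(-6, -189) + z(20))/(30772 - 9528) = ((-53 + (3/2)/(-6)) + (-8 - 9*20)/(1 + 20))/(30772 - 9528) = ((-53 + (3/2)*(-⅙)) + (-8 - 180)/21)/21244 = ((-53 - ¼) + (1/21)*(-188))*(1/21244) = (-213/4 - 188/21)*(1/21244) = -5225/84*1/21244 = -5225/1784496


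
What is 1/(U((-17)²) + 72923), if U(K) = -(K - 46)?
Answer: 1/72680 ≈ 1.3759e-5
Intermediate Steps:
U(K) = 46 - K (U(K) = -(-46 + K) = 46 - K)
1/(U((-17)²) + 72923) = 1/((46 - 1*(-17)²) + 72923) = 1/((46 - 1*289) + 72923) = 1/((46 - 289) + 72923) = 1/(-243 + 72923) = 1/72680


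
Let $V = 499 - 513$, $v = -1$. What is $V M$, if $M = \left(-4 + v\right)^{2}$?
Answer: $-350$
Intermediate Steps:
$V = -14$
$M = 25$ ($M = \left(-4 - 1\right)^{2} = \left(-5\right)^{2} = 25$)
$V M = \left(-14\right) 25 = -350$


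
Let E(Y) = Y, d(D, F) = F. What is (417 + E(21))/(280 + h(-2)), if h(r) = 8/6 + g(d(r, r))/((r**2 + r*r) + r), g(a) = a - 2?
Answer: 657/421 ≈ 1.5606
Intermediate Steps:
g(a) = -2 + a
h(r) = 4/3 + (-2 + r)/(r + 2*r**2) (h(r) = 8/6 + (-2 + r)/((r**2 + r*r) + r) = 8*(1/6) + (-2 + r)/((r**2 + r**2) + r) = 4/3 + (-2 + r)/(2*r**2 + r) = 4/3 + (-2 + r)/(r + 2*r**2))
(417 + E(21))/(280 + h(-2)) = (417 + 21)/(280 + (1/3)*(-6 + 7*(-2) + 8*(-2)**2)/(-2*(1 + 2*(-2)))) = 438/(280 + (1/3)*(-1/2)*(-6 - 14 + 8*4)/(1 - 4)) = 438/(280 + (1/3)*(-1/2)*(-6 - 14 + 32)/(-3)) = 438/(280 + (1/3)*(-1/2)*(-1/3)*12) = 438/(280 + 2/3) = 438/(842/3) = 438*(3/842) = 657/421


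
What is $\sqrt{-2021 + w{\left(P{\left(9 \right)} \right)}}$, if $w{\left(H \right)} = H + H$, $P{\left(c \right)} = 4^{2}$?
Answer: $3 i \sqrt{221} \approx 44.598 i$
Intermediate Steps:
$P{\left(c \right)} = 16$
$w{\left(H \right)} = 2 H$
$\sqrt{-2021 + w{\left(P{\left(9 \right)} \right)}} = \sqrt{-2021 + 2 \cdot 16} = \sqrt{-2021 + 32} = \sqrt{-1989} = 3 i \sqrt{221}$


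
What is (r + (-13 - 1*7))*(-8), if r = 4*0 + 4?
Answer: 128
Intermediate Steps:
r = 4 (r = 0 + 4 = 4)
(r + (-13 - 1*7))*(-8) = (4 + (-13 - 1*7))*(-8) = (4 + (-13 - 7))*(-8) = (4 - 20)*(-8) = -16*(-8) = 128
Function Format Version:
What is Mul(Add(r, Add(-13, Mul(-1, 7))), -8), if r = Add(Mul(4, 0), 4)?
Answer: 128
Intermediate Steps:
r = 4 (r = Add(0, 4) = 4)
Mul(Add(r, Add(-13, Mul(-1, 7))), -8) = Mul(Add(4, Add(-13, Mul(-1, 7))), -8) = Mul(Add(4, Add(-13, -7)), -8) = Mul(Add(4, -20), -8) = Mul(-16, -8) = 128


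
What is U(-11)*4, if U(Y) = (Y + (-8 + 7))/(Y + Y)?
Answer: 24/11 ≈ 2.1818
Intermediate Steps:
U(Y) = (-1 + Y)/(2*Y) (U(Y) = (Y - 1)/((2*Y)) = (-1 + Y)*(1/(2*Y)) = (-1 + Y)/(2*Y))
U(-11)*4 = ((½)*(-1 - 11)/(-11))*4 = ((½)*(-1/11)*(-12))*4 = (6/11)*4 = 24/11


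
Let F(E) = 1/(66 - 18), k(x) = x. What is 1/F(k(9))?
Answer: 48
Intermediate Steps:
F(E) = 1/48
1/F(k(9)) = 1/(1/48) = 48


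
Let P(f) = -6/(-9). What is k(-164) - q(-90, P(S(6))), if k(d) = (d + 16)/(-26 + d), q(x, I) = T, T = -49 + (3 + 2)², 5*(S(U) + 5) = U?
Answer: 2354/95 ≈ 24.779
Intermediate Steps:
S(U) = -5 + U/5
T = -24 (T = -49 + 5² = -49 + 25 = -24)
P(f) = ⅔ (P(f) = -6*(-⅑) = ⅔)
q(x, I) = -24
k(d) = (16 + d)/(-26 + d)
k(-164) - q(-90, P(S(6))) = (16 - 164)/(-26 - 164) - 1*(-24) = -148/(-190) + 24 = -1/190*(-148) + 24 = 74/95 + 24 = 2354/95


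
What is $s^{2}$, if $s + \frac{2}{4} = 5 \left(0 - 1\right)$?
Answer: $\frac{121}{4} \approx 30.25$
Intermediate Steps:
$s = - \frac{11}{2}$ ($s = - \frac{1}{2} + 5 \left(0 - 1\right) = - \frac{1}{2} + 5 \left(-1\right) = - \frac{1}{2} - 5 = - \frac{11}{2} \approx -5.5$)
$s^{2} = \left(- \frac{11}{2}\right)^{2} = \frac{121}{4}$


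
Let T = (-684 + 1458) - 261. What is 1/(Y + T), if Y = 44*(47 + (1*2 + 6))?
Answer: 1/2933 ≈ 0.00034095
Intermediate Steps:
Y = 2420 (Y = 44*(47 + (2 + 6)) = 44*(47 + 8) = 44*55 = 2420)
T = 513 (T = 774 - 261 = 513)
1/(Y + T) = 1/(2420 + 513) = 1/2933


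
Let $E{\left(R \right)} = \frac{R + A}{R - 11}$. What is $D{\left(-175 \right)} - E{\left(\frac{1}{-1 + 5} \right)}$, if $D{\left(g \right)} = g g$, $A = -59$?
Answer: $\frac{1316640}{43} \approx 30620.0$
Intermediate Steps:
$D{\left(g \right)} = g^{2}$
$E{\left(R \right)} = \frac{-59 + R}{-11 + R}$ ($E{\left(R \right)} = \frac{R - 59}{R - 11} = \frac{-59 + R}{-11 + R}$)
$D{\left(-175 \right)} - E{\left(\frac{1}{-1 + 5} \right)} = \left(-175\right)^{2} - \frac{-59 + \frac{1}{-1 + 5}}{-11 + \frac{1}{-1 + 5}} = 30625 - \frac{-59 + \frac{1}{4}}{-11 + \frac{1}{4}} = 30625 - \frac{1}{- \frac{43}{4}} \left(- \frac{235}{4}\right) = 30625 - \left(- \frac{4}{43}\right) \left(- \frac{235}{4}\right) = 30625 - \frac{235}{43} = \frac{1316640}{43}$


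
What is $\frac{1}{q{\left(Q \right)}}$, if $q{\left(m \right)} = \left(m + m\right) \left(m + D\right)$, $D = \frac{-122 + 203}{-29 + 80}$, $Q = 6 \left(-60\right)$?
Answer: $\frac{17}{4386960} \approx 3.8751 \cdot 10^{-6}$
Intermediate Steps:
$Q = -360$
$D = \frac{27}{17}$ ($D = \frac{81}{51} = 81 \cdot \frac{1}{51} = \frac{27}{17} \approx 1.5882$)
$q{\left(m \right)} = 2 m \left(\frac{27}{17} + m\right)$ ($q{\left(m \right)} = \left(m + m\right) \left(m + \frac{27}{17}\right) = 2 m \left(\frac{27}{17} + m\right)$)
$\frac{1}{q{\left(Q \right)}} = \frac{1}{\frac{2}{17} \left(-360\right) \left(27 + 17 \left(-360\right)\right)} = \frac{1}{\frac{2}{17} \left(-360\right) \left(27 - 6120\right)} = \frac{1}{\frac{2}{17} \left(-360\right) \left(-6093\right)} = \frac{1}{\frac{4386960}{17}} = \frac{17}{4386960}$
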